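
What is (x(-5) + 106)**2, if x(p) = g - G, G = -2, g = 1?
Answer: 11881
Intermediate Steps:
x(p) = 3 (x(p) = 1 - 1*(-2) = 1 + 2 = 3)
(x(-5) + 106)**2 = (3 + 106)**2 = 109**2 = 11881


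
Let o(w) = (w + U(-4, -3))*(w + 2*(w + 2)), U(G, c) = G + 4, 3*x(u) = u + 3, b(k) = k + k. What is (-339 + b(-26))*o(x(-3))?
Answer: 0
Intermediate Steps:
b(k) = 2*k
x(u) = 1 + u/3 (x(u) = (u + 3)/3 = (3 + u)/3 = 1 + u/3)
U(G, c) = 4 + G
o(w) = w*(4 + 3*w) (o(w) = (w + (4 - 4))*(w + 2*(w + 2)) = (w + 0)*(w + 2*(2 + w)) = w*(w + (4 + 2*w)) = w*(4 + 3*w))
(-339 + b(-26))*o(x(-3)) = (-339 + 2*(-26))*((1 + (1/3)*(-3))*(4 + 3*(1 + (1/3)*(-3)))) = (-339 - 52)*((1 - 1)*(4 + 3*(1 - 1))) = -0*(4 + 3*0) = -0*(4 + 0) = -0*4 = -391*0 = 0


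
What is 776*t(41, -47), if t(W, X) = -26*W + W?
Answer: -795400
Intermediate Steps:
t(W, X) = -25*W
776*t(41, -47) = 776*(-25*41) = 776*(-1025) = -795400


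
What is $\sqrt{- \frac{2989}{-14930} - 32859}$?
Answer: $\frac{i \sqrt{7324387483330}}{14930} \approx 181.27 i$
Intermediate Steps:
$\sqrt{- \frac{2989}{-14930} - 32859} = \sqrt{\left(-2989\right) \left(- \frac{1}{14930}\right) - 32859} = \sqrt{\frac{2989}{14930} - 32859} = \sqrt{- \frac{490581881}{14930}} = \frac{i \sqrt{7324387483330}}{14930}$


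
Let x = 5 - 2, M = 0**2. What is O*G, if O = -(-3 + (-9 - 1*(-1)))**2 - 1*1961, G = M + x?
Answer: -6246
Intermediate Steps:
M = 0
x = 3
G = 3 (G = 0 + 3 = 3)
O = -2082 (O = -(-3 + (-9 + 1))**2 - 1961 = -(-3 - 8)**2 - 1961 = -1*(-11)**2 - 1961 = -1*121 - 1961 = -121 - 1961 = -2082)
O*G = -2082*3 = -6246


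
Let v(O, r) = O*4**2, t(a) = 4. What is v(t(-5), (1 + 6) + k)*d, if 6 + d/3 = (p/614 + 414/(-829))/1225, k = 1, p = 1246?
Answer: -359079874752/311766175 ≈ -1151.8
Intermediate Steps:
v(O, r) = 16*O (v(O, r) = O*16 = 16*O)
d = -5610623043/311766175 (d = -18 + 3*((1246/614 + 414/(-829))/1225) = -18 + 3*((1246*(1/614) + 414*(-1/829))*(1/1225)) = -18 + 3*((623/307 - 414/829)*(1/1225)) = -18 + 3*((389369/254503)*(1/1225)) = -18 + 3*(389369/311766175) = -18 + 1168107/311766175 = -5610623043/311766175 ≈ -17.996)
v(t(-5), (1 + 6) + k)*d = (16*4)*(-5610623043/311766175) = 64*(-5610623043/311766175) = -359079874752/311766175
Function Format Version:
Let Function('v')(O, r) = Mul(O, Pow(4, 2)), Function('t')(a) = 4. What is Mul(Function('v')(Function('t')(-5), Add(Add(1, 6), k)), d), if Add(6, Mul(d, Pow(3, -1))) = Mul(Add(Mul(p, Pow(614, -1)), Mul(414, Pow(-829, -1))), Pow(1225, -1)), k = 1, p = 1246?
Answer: Rational(-359079874752, 311766175) ≈ -1151.8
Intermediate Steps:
Function('v')(O, r) = Mul(16, O) (Function('v')(O, r) = Mul(O, 16) = Mul(16, O))
d = Rational(-5610623043, 311766175) (d = Add(-18, Mul(3, Mul(Add(Mul(1246, Pow(614, -1)), Mul(414, Pow(-829, -1))), Pow(1225, -1)))) = Add(-18, Mul(3, Mul(Add(Mul(1246, Rational(1, 614)), Mul(414, Rational(-1, 829))), Rational(1, 1225)))) = Add(-18, Mul(3, Mul(Add(Rational(623, 307), Rational(-414, 829)), Rational(1, 1225)))) = Add(-18, Mul(3, Mul(Rational(389369, 254503), Rational(1, 1225)))) = Add(-18, Mul(3, Rational(389369, 311766175))) = Add(-18, Rational(1168107, 311766175)) = Rational(-5610623043, 311766175) ≈ -17.996)
Mul(Function('v')(Function('t')(-5), Add(Add(1, 6), k)), d) = Mul(Mul(16, 4), Rational(-5610623043, 311766175)) = Mul(64, Rational(-5610623043, 311766175)) = Rational(-359079874752, 311766175)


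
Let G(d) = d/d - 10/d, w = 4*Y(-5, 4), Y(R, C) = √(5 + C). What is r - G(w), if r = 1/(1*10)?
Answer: -1/15 ≈ -0.066667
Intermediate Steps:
w = 12 (w = 4*√(5 + 4) = 4*√9 = 4*3 = 12)
r = ⅒ (r = 1/10 = ⅒ ≈ 0.10000)
G(d) = 1 - 10/d
r - G(w) = ⅒ - (-10 + 12)/12 = ⅒ - 2/12 = ⅒ - 1*⅙ = ⅒ - ⅙ = -1/15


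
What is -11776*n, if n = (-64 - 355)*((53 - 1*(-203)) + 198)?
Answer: 2240101376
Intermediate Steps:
n = -190226 (n = -419*((53 + 203) + 198) = -419*(256 + 198) = -419*454 = -190226)
-11776*n = -11776*(-190226) = 2240101376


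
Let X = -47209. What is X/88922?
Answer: -47209/88922 ≈ -0.53090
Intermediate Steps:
X/88922 = -47209/88922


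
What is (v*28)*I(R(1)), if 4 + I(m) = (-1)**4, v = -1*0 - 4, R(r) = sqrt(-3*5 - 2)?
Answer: 336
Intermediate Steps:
R(r) = I*sqrt(17) (R(r) = sqrt(-15 - 2) = sqrt(-17) = I*sqrt(17))
v = -4 (v = 0 - 4 = -4)
I(m) = -3 (I(m) = -4 + (-1)**4 = -4 + 1 = -3)
(v*28)*I(R(1)) = -4*28*(-3) = -112*(-3) = 336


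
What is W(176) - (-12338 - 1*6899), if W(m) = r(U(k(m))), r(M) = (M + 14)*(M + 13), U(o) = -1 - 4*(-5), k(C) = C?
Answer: 20293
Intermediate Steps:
U(o) = 19 (U(o) = -1 + 20 = 19)
r(M) = (13 + M)*(14 + M) (r(M) = (14 + M)*(13 + M) = (13 + M)*(14 + M))
W(m) = 1056 (W(m) = 182 + 19² + 27*19 = 182 + 361 + 513 = 1056)
W(176) - (-12338 - 1*6899) = 1056 - (-12338 - 1*6899) = 1056 - (-12338 - 6899) = 1056 - 1*(-19237) = 1056 + 19237 = 20293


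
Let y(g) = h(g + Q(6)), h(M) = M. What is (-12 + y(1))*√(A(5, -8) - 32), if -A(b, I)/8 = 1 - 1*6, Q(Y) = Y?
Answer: -10*√2 ≈ -14.142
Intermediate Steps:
A(b, I) = 40 (A(b, I) = -8*(1 - 1*6) = -8*(1 - 6) = -8*(-5) = 40)
y(g) = 6 + g (y(g) = g + 6 = 6 + g)
(-12 + y(1))*√(A(5, -8) - 32) = (-12 + (6 + 1))*√(40 - 32) = (-12 + 7)*√8 = -10*√2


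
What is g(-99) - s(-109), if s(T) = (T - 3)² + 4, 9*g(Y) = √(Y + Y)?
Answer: -12548 + I*√22/3 ≈ -12548.0 + 1.5635*I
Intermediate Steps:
g(Y) = √2*√Y/9 (g(Y) = √(Y + Y)/9 = √(2*Y)/9 = (√2*√Y)/9 = √2*√Y/9)
s(T) = 4 + (-3 + T)² (s(T) = (-3 + T)² + 4 = 4 + (-3 + T)²)
g(-99) - s(-109) = √2*√(-99)/9 - (4 + (-3 - 109)²) = √2*(3*I*√11)/9 - (4 + (-112)²) = I*√22/3 - (4 + 12544) = I*√22/3 - 1*12548 = I*√22/3 - 12548 = -12548 + I*√22/3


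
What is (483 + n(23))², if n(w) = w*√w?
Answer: 245456 + 22218*√23 ≈ 3.5201e+5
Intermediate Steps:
n(w) = w^(3/2)
(483 + n(23))² = (483 + 23^(3/2))² = (483 + 23*√23)²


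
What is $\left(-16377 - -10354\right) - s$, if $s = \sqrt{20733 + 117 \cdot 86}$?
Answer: $-6023 - \sqrt{30795} \approx -6198.5$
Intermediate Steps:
$s = \sqrt{30795}$ ($s = \sqrt{20733 + 10062} = \sqrt{30795} \approx 175.49$)
$\left(-16377 - -10354\right) - s = \left(-16377 - -10354\right) - \sqrt{30795} = \left(-16377 + 10354\right) - \sqrt{30795} = -6023 - \sqrt{30795}$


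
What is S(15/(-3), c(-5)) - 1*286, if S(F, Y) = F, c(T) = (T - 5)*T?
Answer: -291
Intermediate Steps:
c(T) = T*(-5 + T) (c(T) = (-5 + T)*T = T*(-5 + T))
S(15/(-3), c(-5)) - 1*286 = 15/(-3) - 1*286 = 15*(-1/3) - 286 = -5 - 286 = -291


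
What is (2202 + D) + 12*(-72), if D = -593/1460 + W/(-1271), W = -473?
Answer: 2482809957/1855660 ≈ 1338.0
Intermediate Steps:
D = -63123/1855660 (D = -593/1460 - 473/(-1271) = -593*1/1460 - 473*(-1/1271) = -593/1460 + 473/1271 = -63123/1855660 ≈ -0.034016)
(2202 + D) + 12*(-72) = (2202 - 63123/1855660) + 12*(-72) = 4086100197/1855660 - 864 = 2482809957/1855660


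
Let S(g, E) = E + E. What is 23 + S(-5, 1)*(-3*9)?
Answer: -31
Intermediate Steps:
S(g, E) = 2*E
23 + S(-5, 1)*(-3*9) = 23 + (2*1)*(-3*9) = 23 + 2*(-27) = 23 - 54 = -31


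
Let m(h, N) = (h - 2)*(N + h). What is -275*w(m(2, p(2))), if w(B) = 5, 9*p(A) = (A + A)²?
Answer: -1375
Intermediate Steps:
p(A) = 4*A²/9 (p(A) = (A + A)²/9 = (2*A)²/9 = (4*A²)/9 = 4*A²/9)
m(h, N) = (-2 + h)*(N + h)
-275*w(m(2, p(2))) = -275*5 = -1375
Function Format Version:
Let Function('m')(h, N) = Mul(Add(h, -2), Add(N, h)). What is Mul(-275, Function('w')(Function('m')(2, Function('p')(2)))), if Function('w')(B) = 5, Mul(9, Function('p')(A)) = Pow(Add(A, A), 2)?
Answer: -1375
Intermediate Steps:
Function('p')(A) = Mul(Rational(4, 9), Pow(A, 2)) (Function('p')(A) = Mul(Rational(1, 9), Pow(Add(A, A), 2)) = Mul(Rational(1, 9), Pow(Mul(2, A), 2)) = Mul(Rational(1, 9), Mul(4, Pow(A, 2))) = Mul(Rational(4, 9), Pow(A, 2)))
Function('m')(h, N) = Mul(Add(-2, h), Add(N, h))
Mul(-275, Function('w')(Function('m')(2, Function('p')(2)))) = Mul(-275, 5) = -1375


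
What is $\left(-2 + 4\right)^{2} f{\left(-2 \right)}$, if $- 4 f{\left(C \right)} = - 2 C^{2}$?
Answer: $8$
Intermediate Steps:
$f{\left(C \right)} = \frac{C^{2}}{2}$ ($f{\left(C \right)} = - \frac{\left(-2\right) C^{2}}{4} = \frac{C^{2}}{2}$)
$\left(-2 + 4\right)^{2} f{\left(-2 \right)} = \left(-2 + 4\right)^{2} \frac{\left(-2\right)^{2}}{2} = 2^{2} \cdot \frac{1}{2} \cdot 4 = 4 \cdot 2 = 8$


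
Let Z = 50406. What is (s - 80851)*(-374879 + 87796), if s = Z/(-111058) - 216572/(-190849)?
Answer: 8482052525077329710/365436349 ≈ 2.3211e+10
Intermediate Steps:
s = 248829629/365436349 (s = 50406/(-111058) - 216572/(-190849) = 50406*(-1/111058) - 216572*(-1/190849) = -25203/55529 + 7468/6581 = 248829629/365436349 ≈ 0.68091)
(s - 80851)*(-374879 + 87796) = (248829629/365436349 - 80851)*(-374879 + 87796) = -29545645423370/365436349*(-287083) = 8482052525077329710/365436349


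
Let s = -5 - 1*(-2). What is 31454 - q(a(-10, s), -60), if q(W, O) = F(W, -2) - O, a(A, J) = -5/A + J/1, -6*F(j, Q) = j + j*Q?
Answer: 376733/12 ≈ 31394.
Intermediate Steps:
F(j, Q) = -j/6 - Q*j/6 (F(j, Q) = -(j + j*Q)/6 = -(j + Q*j)/6 = -j/6 - Q*j/6)
s = -3 (s = -5 + 2 = -3)
a(A, J) = J - 5/A (a(A, J) = -5/A + J*1 = -5/A + J = J - 5/A)
q(W, O) = -O + W/6 (q(W, O) = -W*(1 - 2)/6 - O = -1/6*W*(-1) - O = W/6 - O = -O + W/6)
31454 - q(a(-10, s), -60) = 31454 - (-1*(-60) + (-3 - 5/(-10))/6) = 31454 - (60 + (-3 - 5*(-1/10))/6) = 31454 - (60 + (-3 + 1/2)/6) = 31454 - (60 + (1/6)*(-5/2)) = 31454 - (60 - 5/12) = 31454 - 1*715/12 = 31454 - 715/12 = 376733/12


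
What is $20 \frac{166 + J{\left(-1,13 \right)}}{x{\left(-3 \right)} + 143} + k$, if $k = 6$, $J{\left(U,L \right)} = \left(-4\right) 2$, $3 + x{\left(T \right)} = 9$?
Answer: $\frac{4054}{149} \approx 27.208$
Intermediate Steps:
$x{\left(T \right)} = 6$ ($x{\left(T \right)} = -3 + 9 = 6$)
$J{\left(U,L \right)} = -8$
$20 \frac{166 + J{\left(-1,13 \right)}}{x{\left(-3 \right)} + 143} + k = 20 \frac{166 - 8}{6 + 143} + 6 = 20 \cdot \frac{158}{149} + 6 = \frac{3160}{149} + 6 = \frac{4054}{149}$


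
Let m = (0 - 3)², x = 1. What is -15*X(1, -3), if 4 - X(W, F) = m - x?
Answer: 60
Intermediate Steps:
m = 9 (m = (-3)² = 9)
X(W, F) = -4 (X(W, F) = 4 - (9 - 1*1) = 4 - (9 - 1) = 4 - 1*8 = 4 - 8 = -4)
-15*X(1, -3) = -15*(-4) = 60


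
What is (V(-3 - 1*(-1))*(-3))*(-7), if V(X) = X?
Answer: -42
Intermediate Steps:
(V(-3 - 1*(-1))*(-3))*(-7) = ((-3 - 1*(-1))*(-3))*(-7) = ((-3 + 1)*(-3))*(-7) = -2*(-3)*(-7) = 6*(-7) = -42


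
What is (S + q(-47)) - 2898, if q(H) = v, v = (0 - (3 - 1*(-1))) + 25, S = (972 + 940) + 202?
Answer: -763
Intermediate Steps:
S = 2114 (S = 1912 + 202 = 2114)
v = 21 (v = (0 - (3 + 1)) + 25 = (0 - 1*4) + 25 = (0 - 4) + 25 = -4 + 25 = 21)
q(H) = 21
(S + q(-47)) - 2898 = (2114 + 21) - 2898 = 2135 - 2898 = -763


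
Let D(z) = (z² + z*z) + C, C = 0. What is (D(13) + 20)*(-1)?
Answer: -358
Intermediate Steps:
D(z) = 2*z² (D(z) = (z² + z*z) + 0 = (z² + z²) + 0 = 2*z² + 0 = 2*z²)
(D(13) + 20)*(-1) = (2*13² + 20)*(-1) = (2*169 + 20)*(-1) = (338 + 20)*(-1) = 358*(-1) = -358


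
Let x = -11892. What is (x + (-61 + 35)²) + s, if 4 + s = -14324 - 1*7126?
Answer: -32670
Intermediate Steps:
s = -21454 (s = -4 + (-14324 - 1*7126) = -4 + (-14324 - 7126) = -4 - 21450 = -21454)
(x + (-61 + 35)²) + s = (-11892 + (-61 + 35)²) - 21454 = (-11892 + (-26)²) - 21454 = (-11892 + 676) - 21454 = -11216 - 21454 = -32670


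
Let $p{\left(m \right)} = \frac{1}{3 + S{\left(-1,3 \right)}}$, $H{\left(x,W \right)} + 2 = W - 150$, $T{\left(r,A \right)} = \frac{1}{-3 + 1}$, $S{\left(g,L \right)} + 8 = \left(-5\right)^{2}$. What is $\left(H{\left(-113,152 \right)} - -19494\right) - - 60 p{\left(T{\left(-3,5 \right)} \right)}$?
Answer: $19497$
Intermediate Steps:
$S{\left(g,L \right)} = 17$ ($S{\left(g,L \right)} = -8 + \left(-5\right)^{2} = -8 + 25 = 17$)
$T{\left(r,A \right)} = - \frac{1}{2}$ ($T{\left(r,A \right)} = \frac{1}{-2} = - \frac{1}{2}$)
$H{\left(x,W \right)} = -152 + W$ ($H{\left(x,W \right)} = -2 + \left(W - 150\right) = -2 + \left(-150 + W\right) = -152 + W$)
$p{\left(m \right)} = \frac{1}{20}$ ($p{\left(m \right)} = \frac{1}{3 + 17} = \frac{1}{20}$)
$\left(H{\left(-113,152 \right)} - -19494\right) - - 60 p{\left(T{\left(-3,5 \right)} \right)} = \left(\left(-152 + 152\right) - -19494\right) - \left(-60\right) \frac{1}{20} = \left(0 + 19494\right) - -3 = 19494 + 3 = 19497$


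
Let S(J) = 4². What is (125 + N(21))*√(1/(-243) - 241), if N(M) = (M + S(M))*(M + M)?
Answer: 406318*I*√3/27 ≈ 26065.0*I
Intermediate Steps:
S(J) = 16
N(M) = 2*M*(16 + M) (N(M) = (M + 16)*(M + M) = (16 + M)*(2*M) = 2*M*(16 + M))
(125 + N(21))*√(1/(-243) - 241) = (125 + 2*21*(16 + 21))*√(1/(-243) - 241) = (125 + 2*21*37)*√(-1/243 - 241) = (125 + 1554)*√(-58564/243) = 1679*(242*I*√3/27) = 406318*I*√3/27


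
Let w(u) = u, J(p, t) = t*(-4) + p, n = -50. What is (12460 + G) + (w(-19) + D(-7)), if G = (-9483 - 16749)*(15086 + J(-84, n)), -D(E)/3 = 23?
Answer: -398766492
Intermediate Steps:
D(E) = -69 (D(E) = -3*23 = -69)
J(p, t) = p - 4*t (J(p, t) = -4*t + p = p - 4*t)
G = -398778864 (G = (-9483 - 16749)*(15086 + (-84 - 4*(-50))) = -26232*(15086 + (-84 + 200)) = -26232*(15086 + 116) = -26232*15202 = -398778864)
(12460 + G) + (w(-19) + D(-7)) = (12460 - 398778864) + (-19 - 69) = -398766404 - 88 = -398766492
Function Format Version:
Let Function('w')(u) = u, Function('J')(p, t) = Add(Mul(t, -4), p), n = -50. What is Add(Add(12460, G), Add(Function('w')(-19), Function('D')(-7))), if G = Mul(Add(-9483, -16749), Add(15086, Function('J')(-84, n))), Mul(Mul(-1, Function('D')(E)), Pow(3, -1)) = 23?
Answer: -398766492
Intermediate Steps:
Function('D')(E) = -69 (Function('D')(E) = Mul(-3, 23) = -69)
Function('J')(p, t) = Add(p, Mul(-4, t)) (Function('J')(p, t) = Add(Mul(-4, t), p) = Add(p, Mul(-4, t)))
G = -398778864 (G = Mul(Add(-9483, -16749), Add(15086, Add(-84, Mul(-4, -50)))) = Mul(-26232, Add(15086, Add(-84, 200))) = Mul(-26232, Add(15086, 116)) = Mul(-26232, 15202) = -398778864)
Add(Add(12460, G), Add(Function('w')(-19), Function('D')(-7))) = Add(Add(12460, -398778864), Add(-19, -69)) = Add(-398766404, -88) = -398766492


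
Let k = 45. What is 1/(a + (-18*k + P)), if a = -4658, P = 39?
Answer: -1/5429 ≈ -0.00018420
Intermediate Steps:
1/(a + (-18*k + P)) = 1/(-4658 + (-18*45 + 39)) = 1/(-4658 + (-810 + 39)) = 1/(-4658 - 771) = 1/(-5429) = -1/5429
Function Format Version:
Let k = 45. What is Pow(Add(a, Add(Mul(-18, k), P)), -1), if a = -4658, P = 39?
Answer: Rational(-1, 5429) ≈ -0.00018420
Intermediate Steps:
Pow(Add(a, Add(Mul(-18, k), P)), -1) = Pow(Add(-4658, Add(Mul(-18, 45), 39)), -1) = Pow(Add(-4658, Add(-810, 39)), -1) = Pow(Add(-4658, -771), -1) = Pow(-5429, -1) = Rational(-1, 5429)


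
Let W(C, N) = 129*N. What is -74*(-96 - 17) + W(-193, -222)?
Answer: -20276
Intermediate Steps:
-74*(-96 - 17) + W(-193, -222) = -74*(-96 - 17) + 129*(-222) = -74*(-113) - 28638 = 8362 - 28638 = -20276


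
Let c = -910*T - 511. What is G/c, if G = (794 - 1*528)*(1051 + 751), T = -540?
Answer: 68476/70127 ≈ 0.97646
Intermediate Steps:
G = 479332 (G = (794 - 528)*1802 = 266*1802 = 479332)
c = 490889 (c = -910*(-540) - 511 = 491400 - 511 = 490889)
G/c = 479332/490889 = 479332*(1/490889) = 68476/70127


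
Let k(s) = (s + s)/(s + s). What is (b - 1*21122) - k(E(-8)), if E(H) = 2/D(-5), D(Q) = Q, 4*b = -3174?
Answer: -43833/2 ≈ -21917.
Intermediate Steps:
b = -1587/2 (b = (1/4)*(-3174) = -1587/2 ≈ -793.50)
E(H) = -2/5 (E(H) = 2/(-5) = 2*(-1/5) = -2/5)
k(s) = 1 (k(s) = (2*s)/((2*s)) = (2*s)*(1/(2*s)) = 1)
(b - 1*21122) - k(E(-8)) = (-1587/2 - 1*21122) - 1*1 = (-1587/2 - 21122) - 1 = -43831/2 - 1 = -43833/2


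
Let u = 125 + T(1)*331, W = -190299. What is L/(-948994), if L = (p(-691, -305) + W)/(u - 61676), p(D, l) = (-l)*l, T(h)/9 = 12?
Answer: -141662/12243446091 ≈ -1.1570e-5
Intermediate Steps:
T(h) = 108 (T(h) = 9*12 = 108)
u = 35873 (u = 125 + 108*331 = 125 + 35748 = 35873)
p(D, l) = -l**2
L = 283324/25803 (L = (-1*(-305)**2 - 190299)/(35873 - 61676) = (-1*93025 - 190299)/(-25803) = (-93025 - 190299)*(-1/25803) = -283324*(-1/25803) = 283324/25803 ≈ 10.980)
L/(-948994) = (283324/25803)/(-948994) = (283324/25803)*(-1/948994) = -141662/12243446091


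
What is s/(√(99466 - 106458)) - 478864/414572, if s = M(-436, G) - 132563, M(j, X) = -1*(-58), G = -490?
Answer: -119716/103643 + 132505*I*√437/1748 ≈ -1.1551 + 1584.6*I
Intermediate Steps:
M(j, X) = 58
s = -132505 (s = 58 - 132563 = -132505)
s/(√(99466 - 106458)) - 478864/414572 = -132505/√(99466 - 106458) - 478864/414572 = -132505*(-I*√437/1748) - 478864*1/414572 = -132505*(-I*√437/1748) - 119716/103643 = -(-132505)*I*√437/1748 - 119716/103643 = 132505*I*√437/1748 - 119716/103643 = -119716/103643 + 132505*I*√437/1748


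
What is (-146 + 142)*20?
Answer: -80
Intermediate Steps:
(-146 + 142)*20 = -4*20 = -80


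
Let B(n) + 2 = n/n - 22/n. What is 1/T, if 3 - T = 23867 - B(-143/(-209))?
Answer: -13/310663 ≈ -4.1846e-5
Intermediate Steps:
B(n) = -1 - 22/n (B(n) = -2 + (n/n - 22/n) = -2 + (1 - 22/n) = -1 - 22/n)
T = -310663/13 (T = 3 - (23867 - (-22 - (-143)/(-209))/((-143/(-209)))) = 3 - (23867 - (-22 - (-143)*(-1)/209)/((-143*(-1/209)))) = 3 - (23867 - (-22 - 1*13/19)/13/19) = 3 - (23867 - 19*(-22 - 13/19)/13) = 3 - (23867 - 19*(-431)/(13*19)) = 3 - (23867 - 1*(-431/13)) = 3 - (23867 + 431/13) = 3 - 1*310702/13 = 3 - 310702/13 = -310663/13 ≈ -23897.)
1/T = 1/(-310663/13) = -13/310663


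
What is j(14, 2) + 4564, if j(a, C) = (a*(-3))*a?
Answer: 3976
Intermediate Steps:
j(a, C) = -3*a² (j(a, C) = (-3*a)*a = -3*a²)
j(14, 2) + 4564 = -3*14² + 4564 = -3*196 + 4564 = -588 + 4564 = 3976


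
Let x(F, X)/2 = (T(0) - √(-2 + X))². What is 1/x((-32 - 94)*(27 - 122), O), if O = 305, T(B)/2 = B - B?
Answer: 1/606 ≈ 0.0016502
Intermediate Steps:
T(B) = 0 (T(B) = 2*(B - B) = 2*0 = 0)
x(F, X) = -4 + 2*X (x(F, X) = 2*(0 - √(-2 + X))² = 2*(-√(-2 + X))² = 2*(-2 + X) = -4 + 2*X)
1/x((-32 - 94)*(27 - 122), O) = 1/(-4 + 2*305) = 1/(-4 + 610) = 1/606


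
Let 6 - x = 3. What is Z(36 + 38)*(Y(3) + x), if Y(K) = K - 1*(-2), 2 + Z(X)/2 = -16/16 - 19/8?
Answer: -86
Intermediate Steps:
Z(X) = -43/4 (Z(X) = -4 + 2*(-16/16 - 19/8) = -4 + 2*(-16*1/16 - 19*1/8) = -4 + 2*(-1 - 19/8) = -4 + 2*(-27/8) = -4 - 27/4 = -43/4)
x = 3 (x = 6 - 1*3 = 6 - 3 = 3)
Y(K) = 2 + K (Y(K) = K + 2 = 2 + K)
Z(36 + 38)*(Y(3) + x) = -43*((2 + 3) + 3)/4 = -43*(5 + 3)/4 = -43/4*8 = -86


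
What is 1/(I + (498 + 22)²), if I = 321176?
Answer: 1/591576 ≈ 1.6904e-6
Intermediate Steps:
1/(I + (498 + 22)²) = 1/(321176 + (498 + 22)²) = 1/(321176 + 520²) = 1/(321176 + 270400) = 1/591576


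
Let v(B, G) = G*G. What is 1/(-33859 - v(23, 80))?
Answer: -1/40259 ≈ -2.4839e-5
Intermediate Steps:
v(B, G) = G²
1/(-33859 - v(23, 80)) = 1/(-33859 - 1*80²) = 1/(-33859 - 1*6400) = 1/(-33859 - 6400) = 1/(-40259) = -1/40259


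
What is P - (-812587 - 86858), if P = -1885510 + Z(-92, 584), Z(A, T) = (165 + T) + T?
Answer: -984732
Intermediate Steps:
Z(A, T) = 165 + 2*T
P = -1884177 (P = -1885510 + (165 + 2*584) = -1885510 + (165 + 1168) = -1885510 + 1333 = -1884177)
P - (-812587 - 86858) = -1884177 - (-812587 - 86858) = -1884177 - 1*(-899445) = -1884177 + 899445 = -984732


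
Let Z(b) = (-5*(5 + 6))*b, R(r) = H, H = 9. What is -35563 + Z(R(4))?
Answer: -36058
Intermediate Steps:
R(r) = 9
Z(b) = -55*b (Z(b) = (-5*11)*b = -55*b)
-35563 + Z(R(4)) = -35563 - 55*9 = -35563 - 495 = -36058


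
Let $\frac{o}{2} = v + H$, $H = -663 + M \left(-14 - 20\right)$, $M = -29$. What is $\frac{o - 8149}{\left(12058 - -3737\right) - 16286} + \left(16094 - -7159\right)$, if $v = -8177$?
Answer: $\frac{11441080}{491} \approx 23302.0$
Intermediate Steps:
$H = 323$ ($H = -663 - 29 \left(-14 - 20\right) = -663 - -986 = -663 + 986 = 323$)
$o = -15708$ ($o = 2 \left(-8177 + 323\right) = 2 \left(-7854\right) = -15708$)
$\frac{o - 8149}{\left(12058 - -3737\right) - 16286} + \left(16094 - -7159\right) = \frac{-15708 - 8149}{\left(12058 - -3737\right) - 16286} + \left(16094 - -7159\right) = - \frac{23857}{\left(12058 + 3737\right) - 16286} + \left(16094 + 7159\right) = - \frac{23857}{15795 - 16286} + 23253 = - \frac{23857}{-491} + 23253 = \left(-23857\right) \left(- \frac{1}{491}\right) + 23253 = \frac{23857}{491} + 23253 = \frac{11441080}{491}$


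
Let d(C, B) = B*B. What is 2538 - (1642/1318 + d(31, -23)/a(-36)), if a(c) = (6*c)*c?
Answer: 12998953885/5124384 ≈ 2536.7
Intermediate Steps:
d(C, B) = B²
a(c) = 6*c²
2538 - (1642/1318 + d(31, -23)/a(-36)) = 2538 - (1642/1318 + (-23)²/((6*(-36)²))) = 2538 - (1642*(1/1318) + 529/((6*1296))) = 2538 - (821/659 + 529/7776) = 2538 - 1*6732707/5124384 = 2538 - 6732707/5124384 = 12998953885/5124384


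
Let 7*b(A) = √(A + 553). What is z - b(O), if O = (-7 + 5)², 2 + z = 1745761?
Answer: 1745759 - √557/7 ≈ 1.7458e+6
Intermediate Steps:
z = 1745759 (z = -2 + 1745761 = 1745759)
O = 4 (O = (-2)² = 4)
b(A) = √(553 + A)/7 (b(A) = √(A + 553)/7 = √(553 + A)/7)
z - b(O) = 1745759 - √(553 + 4)/7 = 1745759 - √557/7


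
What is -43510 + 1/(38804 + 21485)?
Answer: -2623174389/60289 ≈ -43510.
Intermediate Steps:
-43510 + 1/(38804 + 21485) = -43510 + 1/60289 = -2623174389/60289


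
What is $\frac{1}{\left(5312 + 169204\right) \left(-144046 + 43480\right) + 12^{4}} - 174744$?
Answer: $- \frac{3066819290038081}{17550355320} \approx -1.7474 \cdot 10^{5}$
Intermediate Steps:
$\frac{1}{\left(5312 + 169204\right) \left(-144046 + 43480\right) + 12^{4}} - 174744 = \frac{1}{174516 \left(-100566\right) + 20736} - 174744 = \frac{1}{-17550376056 + 20736} - 174744 = \frac{1}{-17550355320} - 174744 = - \frac{1}{17550355320} - 174744 = - \frac{3066819290038081}{17550355320}$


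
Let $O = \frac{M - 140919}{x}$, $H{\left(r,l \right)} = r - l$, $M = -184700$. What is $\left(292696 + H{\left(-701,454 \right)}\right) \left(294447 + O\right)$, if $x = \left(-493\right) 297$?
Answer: $\frac{12569367423991046}{146421} \approx 8.5844 \cdot 10^{10}$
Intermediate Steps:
$x = -146421$
$O = \frac{325619}{146421}$ ($O = \frac{-184700 - 140919}{-146421} = \left(-184700 - 140919\right) \left(- \frac{1}{146421}\right) = \left(-325619\right) \left(- \frac{1}{146421}\right) = \frac{325619}{146421} \approx 2.2239$)
$\left(292696 + H{\left(-701,454 \right)}\right) \left(294447 + O\right) = \left(292696 - 1155\right) \left(294447 + \frac{325619}{146421}\right) = \left(292696 - 1155\right) \frac{43113549806}{146421} = 291541 \cdot \frac{43113549806}{146421} = \frac{12569367423991046}{146421}$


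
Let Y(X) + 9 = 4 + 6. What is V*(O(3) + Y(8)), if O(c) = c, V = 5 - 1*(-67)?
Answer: 288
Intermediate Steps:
V = 72 (V = 5 + 67 = 72)
Y(X) = 1 (Y(X) = -9 + (4 + 6) = -9 + 10 = 1)
V*(O(3) + Y(8)) = 72*(3 + 1) = 72*4 = 288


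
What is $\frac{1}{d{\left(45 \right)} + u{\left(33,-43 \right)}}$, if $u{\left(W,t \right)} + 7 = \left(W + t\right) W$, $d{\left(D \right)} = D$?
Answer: $- \frac{1}{292} \approx -0.0034247$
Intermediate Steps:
$u{\left(W,t \right)} = -7 + W \left(W + t\right)$ ($u{\left(W,t \right)} = -7 + \left(W + t\right) W = -7 + W \left(W + t\right)$)
$\frac{1}{d{\left(45 \right)} + u{\left(33,-43 \right)}} = \frac{1}{45 + \left(-7 + 33^{2} + 33 \left(-43\right)\right)} = \frac{1}{45 - 337} = \frac{1}{-292} = - \frac{1}{292}$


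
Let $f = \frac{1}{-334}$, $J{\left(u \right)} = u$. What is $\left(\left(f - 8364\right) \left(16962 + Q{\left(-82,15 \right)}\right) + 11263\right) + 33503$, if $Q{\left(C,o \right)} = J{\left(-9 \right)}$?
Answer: $- \frac{47344559037}{334} \approx -1.4175 \cdot 10^{8}$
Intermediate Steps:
$f = - \frac{1}{334} \approx -0.002994$
$Q{\left(C,o \right)} = -9$
$\left(\left(f - 8364\right) \left(16962 + Q{\left(-82,15 \right)}\right) + 11263\right) + 33503 = \left(\left(- \frac{1}{334} - 8364\right) \left(16962 - 9\right) + 11263\right) + 33503 = \left(\left(- \frac{2793577}{334}\right) 16953 + 11263\right) + 33503 = \left(- \frac{47359510881}{334} + 11263\right) + 33503 = - \frac{47355749039}{334} + 33503 = - \frac{47344559037}{334}$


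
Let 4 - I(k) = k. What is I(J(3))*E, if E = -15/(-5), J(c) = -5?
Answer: 27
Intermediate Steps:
I(k) = 4 - k
E = 3 (E = -15*(-1)/5 = -15*(-1/5) = 3)
I(J(3))*E = (4 - 1*(-5))*3 = (4 + 5)*3 = 9*3 = 27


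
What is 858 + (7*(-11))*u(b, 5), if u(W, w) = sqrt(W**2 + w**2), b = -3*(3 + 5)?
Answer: 858 - 77*sqrt(601) ≈ -1029.7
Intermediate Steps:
b = -24 (b = -3*8 = -24)
858 + (7*(-11))*u(b, 5) = 858 + (7*(-11))*sqrt((-24)**2 + 5**2) = 858 - 77*sqrt(576 + 25) = 858 - 77*sqrt(601)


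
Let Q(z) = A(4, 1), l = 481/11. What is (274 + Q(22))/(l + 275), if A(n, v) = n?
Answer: 1529/1753 ≈ 0.87222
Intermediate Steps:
l = 481/11 (l = 481*(1/11) = 481/11 ≈ 43.727)
Q(z) = 4
(274 + Q(22))/(l + 275) = (274 + 4)/(481/11 + 275) = 278/(3506/11) = 278*(11/3506) = 1529/1753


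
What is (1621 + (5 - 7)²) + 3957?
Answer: 5582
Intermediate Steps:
(1621 + (5 - 7)²) + 3957 = (1621 + (-2)²) + 3957 = (1621 + 4) + 3957 = 1625 + 3957 = 5582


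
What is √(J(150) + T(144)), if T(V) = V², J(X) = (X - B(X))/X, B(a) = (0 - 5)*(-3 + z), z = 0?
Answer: 3*√230410/10 ≈ 144.00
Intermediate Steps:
B(a) = 15 (B(a) = (0 - 5)*(-3 + 0) = -5*(-3) = 15)
J(X) = (-15 + X)/X (J(X) = (X - 1*15)/X = (X - 15)/X = (-15 + X)/X)
√(J(150) + T(144)) = √((-15 + 150)/150 + 144²) = √((1/150)*135 + 20736) = √(9/10 + 20736) = √(207369/10) = 3*√230410/10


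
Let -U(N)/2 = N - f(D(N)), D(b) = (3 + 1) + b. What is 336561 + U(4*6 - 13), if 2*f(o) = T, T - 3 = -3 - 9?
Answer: 336530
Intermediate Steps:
D(b) = 4 + b
T = -9 (T = 3 + (-3 - 9) = 3 - 12 = -9)
f(o) = -9/2 (f(o) = (1/2)*(-9) = -9/2)
U(N) = -9 - 2*N (U(N) = -2*(N - 1*(-9/2)) = -2*(N + 9/2) = -2*(9/2 + N) = -9 - 2*N)
336561 + U(4*6 - 13) = 336561 + (-9 - 2*(4*6 - 13)) = 336561 + (-9 - 2*(24 - 13)) = 336561 + (-9 - 2*11) = 336561 + (-9 - 22) = 336561 - 31 = 336530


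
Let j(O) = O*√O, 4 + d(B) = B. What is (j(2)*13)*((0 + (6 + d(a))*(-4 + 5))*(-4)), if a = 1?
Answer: -312*√2 ≈ -441.23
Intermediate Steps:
d(B) = -4 + B
j(O) = O^(3/2)
(j(2)*13)*((0 + (6 + d(a))*(-4 + 5))*(-4)) = (2^(3/2)*13)*((0 + (6 + (-4 + 1))*(-4 + 5))*(-4)) = ((2*√2)*13)*((0 + (6 - 3)*1)*(-4)) = (26*√2)*((0 + 3*1)*(-4)) = (26*√2)*((0 + 3)*(-4)) = (26*√2)*(3*(-4)) = (26*√2)*(-12) = -312*√2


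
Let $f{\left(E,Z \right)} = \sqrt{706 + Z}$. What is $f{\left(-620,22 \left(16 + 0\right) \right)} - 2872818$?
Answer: $-2872818 + 23 \sqrt{2} \approx -2.8728 \cdot 10^{6}$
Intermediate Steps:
$f{\left(-620,22 \left(16 + 0\right) \right)} - 2872818 = \sqrt{706 + 22 \left(16 + 0\right)} - 2872818 = \sqrt{706 + 22 \cdot 16} - 2872818 = \sqrt{706 + 352} - 2872818 = \sqrt{1058} - 2872818 = 23 \sqrt{2} - 2872818 = -2872818 + 23 \sqrt{2}$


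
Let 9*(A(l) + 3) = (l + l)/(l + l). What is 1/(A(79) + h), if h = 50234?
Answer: 9/452080 ≈ 1.9908e-5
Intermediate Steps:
A(l) = -26/9 (A(l) = -3 + ((l + l)/(l + l))/9 = -3 + ((2*l)/((2*l)))/9 = -3 + ((2*l)*(1/(2*l)))/9 = -3 + (1/9)*1 = -3 + 1/9 = -26/9)
1/(A(79) + h) = 1/(-26/9 + 50234) = 1/(452080/9) = 9/452080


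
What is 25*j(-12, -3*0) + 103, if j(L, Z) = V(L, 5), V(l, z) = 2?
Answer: 153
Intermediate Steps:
j(L, Z) = 2
25*j(-12, -3*0) + 103 = 25*2 + 103 = 50 + 103 = 153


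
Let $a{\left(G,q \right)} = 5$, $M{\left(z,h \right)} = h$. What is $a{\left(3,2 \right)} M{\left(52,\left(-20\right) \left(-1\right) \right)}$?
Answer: $100$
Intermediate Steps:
$a{\left(3,2 \right)} M{\left(52,\left(-20\right) \left(-1\right) \right)} = 5 \left(\left(-20\right) \left(-1\right)\right) = 5 \cdot 20 = 100$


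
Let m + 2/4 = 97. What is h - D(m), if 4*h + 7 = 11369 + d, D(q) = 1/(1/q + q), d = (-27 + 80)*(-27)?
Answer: 369957999/149012 ≈ 2482.7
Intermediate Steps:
m = 193/2 (m = -½ + 97 = 193/2 ≈ 96.500)
d = -1431 (d = 53*(-27) = -1431)
D(q) = 1/(q + 1/q)
h = 9931/4 (h = -7/4 + (11369 - 1431)/4 = -7/4 + (¼)*9938 = -7/4 + 4969/2 = 9931/4 ≈ 2482.8)
h - D(m) = 9931/4 - 193/(2*(1 + (193/2)²)) = 9931/4 - 193/(2*(1 + 37249/4)) = 9931/4 - 193/(2*37253/4) = 9931/4 - 193*4/(2*37253) = 9931/4 - 1*386/37253 = 9931/4 - 386/37253 = 369957999/149012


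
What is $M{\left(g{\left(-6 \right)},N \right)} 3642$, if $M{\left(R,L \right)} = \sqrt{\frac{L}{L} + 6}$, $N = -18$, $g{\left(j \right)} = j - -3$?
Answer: $3642 \sqrt{7} \approx 9635.8$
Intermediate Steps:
$g{\left(j \right)} = 3 + j$ ($g{\left(j \right)} = j + 3 = 3 + j$)
$M{\left(R,L \right)} = \sqrt{7}$ ($M{\left(R,L \right)} = \sqrt{1 + 6} = \sqrt{7}$)
$M{\left(g{\left(-6 \right)},N \right)} 3642 = \sqrt{7} \cdot 3642 = 3642 \sqrt{7}$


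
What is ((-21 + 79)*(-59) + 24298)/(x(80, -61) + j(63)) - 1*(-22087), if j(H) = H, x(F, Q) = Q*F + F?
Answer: 104605243/4737 ≈ 22083.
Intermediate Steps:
x(F, Q) = F + F*Q (x(F, Q) = F*Q + F = F + F*Q)
((-21 + 79)*(-59) + 24298)/(x(80, -61) + j(63)) - 1*(-22087) = ((-21 + 79)*(-59) + 24298)/(80*(1 - 61) + 63) - 1*(-22087) = (58*(-59) + 24298)/(80*(-60) + 63) + 22087 = (-3422 + 24298)/(-4800 + 63) + 22087 = 20876/(-4737) + 22087 = 20876*(-1/4737) + 22087 = -20876/4737 + 22087 = 104605243/4737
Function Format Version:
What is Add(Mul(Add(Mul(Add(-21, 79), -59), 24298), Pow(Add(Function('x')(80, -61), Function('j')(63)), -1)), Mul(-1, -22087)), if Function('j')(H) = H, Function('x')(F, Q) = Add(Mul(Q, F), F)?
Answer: Rational(104605243, 4737) ≈ 22083.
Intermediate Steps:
Function('x')(F, Q) = Add(F, Mul(F, Q)) (Function('x')(F, Q) = Add(Mul(F, Q), F) = Add(F, Mul(F, Q)))
Add(Mul(Add(Mul(Add(-21, 79), -59), 24298), Pow(Add(Function('x')(80, -61), Function('j')(63)), -1)), Mul(-1, -22087)) = Add(Mul(Add(Mul(Add(-21, 79), -59), 24298), Pow(Add(Mul(80, Add(1, -61)), 63), -1)), Mul(-1, -22087)) = Add(Mul(Add(Mul(58, -59), 24298), Pow(Add(Mul(80, -60), 63), -1)), 22087) = Add(Mul(Add(-3422, 24298), Pow(Add(-4800, 63), -1)), 22087) = Add(Mul(20876, Pow(-4737, -1)), 22087) = Add(Mul(20876, Rational(-1, 4737)), 22087) = Add(Rational(-20876, 4737), 22087) = Rational(104605243, 4737)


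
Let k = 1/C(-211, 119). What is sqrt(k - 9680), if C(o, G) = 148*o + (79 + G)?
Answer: 3*I*sqrt(1035610393670)/31030 ≈ 98.387*I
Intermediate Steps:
C(o, G) = 79 + G + 148*o
k = -1/31030 (k = 1/(79 + 119 + 148*(-211)) = 1/(79 + 119 - 31228) = 1/(-31030) = -1/31030 ≈ -3.2227e-5)
sqrt(k - 9680) = sqrt(-1/31030 - 9680) = sqrt(-300370401/31030) = 3*I*sqrt(1035610393670)/31030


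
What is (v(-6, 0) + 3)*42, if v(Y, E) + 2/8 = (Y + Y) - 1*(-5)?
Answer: -357/2 ≈ -178.50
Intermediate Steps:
v(Y, E) = 19/4 + 2*Y (v(Y, E) = -1/4 + ((Y + Y) - 1*(-5)) = -1/4 + (2*Y + 5) = -1/4 + (5 + 2*Y) = 19/4 + 2*Y)
(v(-6, 0) + 3)*42 = ((19/4 + 2*(-6)) + 3)*42 = ((19/4 - 12) + 3)*42 = (-29/4 + 3)*42 = -17/4*42 = -357/2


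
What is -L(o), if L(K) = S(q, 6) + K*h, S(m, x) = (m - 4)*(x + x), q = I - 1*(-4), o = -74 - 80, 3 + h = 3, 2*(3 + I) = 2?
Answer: 24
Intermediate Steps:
I = -2 (I = -3 + (½)*2 = -3 + 1 = -2)
h = 0 (h = -3 + 3 = 0)
o = -154
q = 2 (q = -2 - 1*(-4) = -2 + 4 = 2)
S(m, x) = 2*x*(-4 + m) (S(m, x) = (-4 + m)*(2*x) = 2*x*(-4 + m))
L(K) = -24 (L(K) = 2*6*(-4 + 2) + K*0 = 2*6*(-2) + 0 = -24 + 0 = -24)
-L(o) = -1*(-24) = 24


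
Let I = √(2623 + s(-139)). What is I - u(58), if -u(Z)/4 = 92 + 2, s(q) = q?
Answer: 376 + 6*√69 ≈ 425.84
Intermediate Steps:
u(Z) = -376 (u(Z) = -4*(92 + 2) = -4*94 = -376)
I = 6*√69 (I = √(2623 - 139) = √2484 = 6*√69 ≈ 49.840)
I - u(58) = 6*√69 - 1*(-376) = 6*√69 + 376 = 376 + 6*√69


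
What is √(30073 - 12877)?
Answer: 2*√4299 ≈ 131.13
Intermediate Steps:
√(30073 - 12877) = √17196 = 2*√4299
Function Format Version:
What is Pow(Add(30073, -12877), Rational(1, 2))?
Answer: Mul(2, Pow(4299, Rational(1, 2))) ≈ 131.13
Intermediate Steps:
Pow(Add(30073, -12877), Rational(1, 2)) = Pow(17196, Rational(1, 2)) = Mul(2, Pow(4299, Rational(1, 2)))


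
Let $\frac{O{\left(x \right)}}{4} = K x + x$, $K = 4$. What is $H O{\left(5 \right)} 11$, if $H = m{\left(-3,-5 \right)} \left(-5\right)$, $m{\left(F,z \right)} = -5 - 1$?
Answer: $33000$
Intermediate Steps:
$m{\left(F,z \right)} = -6$ ($m{\left(F,z \right)} = -5 - 1 = -6$)
$H = 30$ ($H = \left(-6\right) \left(-5\right) = 30$)
$O{\left(x \right)} = 20 x$ ($O{\left(x \right)} = 4 \left(4 x + x\right) = 4 \cdot 5 x = 20 x$)
$H O{\left(5 \right)} 11 = 30 \cdot 20 \cdot 5 \cdot 11 = 30 \cdot 100 \cdot 11 = 3000 \cdot 11 = 33000$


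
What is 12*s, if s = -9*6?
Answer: -648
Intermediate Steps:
s = -54
12*s = 12*(-54) = -648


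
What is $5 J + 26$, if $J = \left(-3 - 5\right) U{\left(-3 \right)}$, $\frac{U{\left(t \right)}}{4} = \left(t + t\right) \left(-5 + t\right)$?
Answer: $-7654$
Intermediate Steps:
$U{\left(t \right)} = 8 t \left(-5 + t\right)$ ($U{\left(t \right)} = 4 \left(t + t\right) \left(-5 + t\right) = 4 \cdot 2 t \left(-5 + t\right) = 8 t \left(-5 + t\right)$)
$J = -1536$ ($J = \left(-3 - 5\right) 8 \left(-3\right) \left(-5 - 3\right) = - 8 \cdot 8 \left(-3\right) \left(-8\right) = \left(-8\right) 192 = -1536$)
$5 J + 26 = 5 \left(-1536\right) + 26 = -7680 + 26 = -7654$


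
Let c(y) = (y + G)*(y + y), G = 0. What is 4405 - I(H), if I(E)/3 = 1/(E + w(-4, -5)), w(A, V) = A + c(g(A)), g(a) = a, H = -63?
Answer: 154178/35 ≈ 4405.1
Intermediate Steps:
c(y) = 2*y² (c(y) = (y + 0)*(y + y) = y*(2*y) = 2*y²)
w(A, V) = A + 2*A²
I(E) = 3/(28 + E) (I(E) = 3/(E - 4*(1 + 2*(-4))) = 3/(E - 4*(1 - 8)) = 3/(E - 4*(-7)) = 3/(E + 28) = 3/(28 + E))
4405 - I(H) = 4405 - 3/(28 - 63) = 4405 - 3/(-35) = 4405 - 3*(-1)/35 = 4405 - 1*(-3/35) = 4405 + 3/35 = 154178/35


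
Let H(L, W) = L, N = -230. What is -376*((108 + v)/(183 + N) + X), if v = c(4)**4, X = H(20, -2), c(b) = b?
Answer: -4608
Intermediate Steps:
X = 20
v = 256 (v = 4**4 = 256)
-376*((108 + v)/(183 + N) + X) = -376*((108 + 256)/(183 - 230) + 20) = -376*(364/(-47) + 20) = -376*(364*(-1/47) + 20) = -376*(-364/47 + 20) = -376*576/47 = -4608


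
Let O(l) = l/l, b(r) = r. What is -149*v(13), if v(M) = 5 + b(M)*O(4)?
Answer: -2682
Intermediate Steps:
O(l) = 1
v(M) = 5 + M (v(M) = 5 + M*1 = 5 + M)
-149*v(13) = -149*(5 + 13) = -149*18 = -2682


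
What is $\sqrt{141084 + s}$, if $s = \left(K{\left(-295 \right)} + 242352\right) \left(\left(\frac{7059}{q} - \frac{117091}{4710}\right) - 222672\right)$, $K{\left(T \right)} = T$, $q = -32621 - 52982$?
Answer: $\frac{i \sqrt{178835802789600525290861670}}{57598590} \approx 2.3218 \cdot 10^{5} i$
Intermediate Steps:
$q = -85603$ ($q = -32621 - 52982 = -85603$)
$s = - \frac{21734106615227085011}{403190130}$ ($s = \left(-295 + 242352\right) \left(\left(\frac{7059}{-85603} - \frac{117091}{4710}\right) - 222672\right) = 242057 \left(\left(7059 \left(- \frac{1}{85603}\right) - \frac{117091}{4710}\right) - 222672\right) = 242057 \left(\left(- \frac{7059}{85603} - \frac{117091}{4710}\right) - 222672\right) = 242057 \left(- \frac{10056588763}{403190130} - 222672\right) = 242057 \left(- \frac{89789209216123}{403190130}\right) = - \frac{21734106615227085011}{403190130} \approx -5.3905 \cdot 10^{10}$)
$\sqrt{141084 + s} = \sqrt{141084 - \frac{21734106615227085011}{403190130}} = \sqrt{- \frac{21734049731550784091}{403190130}} = \frac{i \sqrt{178835802789600525290861670}}{57598590}$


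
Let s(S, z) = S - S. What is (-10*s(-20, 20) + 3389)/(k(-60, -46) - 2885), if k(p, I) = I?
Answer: -3389/2931 ≈ -1.1563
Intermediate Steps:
s(S, z) = 0
(-10*s(-20, 20) + 3389)/(k(-60, -46) - 2885) = (-10*0 + 3389)/(-46 - 2885) = (0 + 3389)/(-2931) = 3389*(-1/2931) = -3389/2931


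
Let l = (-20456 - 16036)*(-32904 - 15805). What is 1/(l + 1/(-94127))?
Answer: 94127/167309690913155 ≈ 5.6259e-10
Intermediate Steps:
l = 1777488828 (l = -36492*(-48709) = 1777488828)
1/(l + 1/(-94127)) = 1/(1777488828 + 1/(-94127)) = 1/(1777488828 - 1/94127) = 1/(167309690913155/94127) = 94127/167309690913155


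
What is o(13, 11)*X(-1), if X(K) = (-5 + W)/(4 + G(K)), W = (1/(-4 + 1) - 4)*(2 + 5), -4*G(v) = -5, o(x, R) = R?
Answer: -4664/63 ≈ -74.032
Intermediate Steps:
G(v) = 5/4 (G(v) = -1/4*(-5) = 5/4)
W = -91/3 (W = (1/(-3) - 4)*7 = (-1/3 - 4)*7 = -13/3*7 = -91/3 ≈ -30.333)
X(K) = -424/63 (X(K) = (-5 - 91/3)/(4 + 5/4) = -106/(3*21/4) = -106/3*4/21 = -424/63)
o(13, 11)*X(-1) = 11*(-424/63) = -4664/63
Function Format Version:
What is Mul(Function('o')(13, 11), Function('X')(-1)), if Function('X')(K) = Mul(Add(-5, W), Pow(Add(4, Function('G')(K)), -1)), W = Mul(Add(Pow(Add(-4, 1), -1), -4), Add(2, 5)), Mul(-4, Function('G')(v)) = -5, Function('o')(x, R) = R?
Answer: Rational(-4664, 63) ≈ -74.032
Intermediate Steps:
Function('G')(v) = Rational(5, 4) (Function('G')(v) = Mul(Rational(-1, 4), -5) = Rational(5, 4))
W = Rational(-91, 3) (W = Mul(Add(Pow(-3, -1), -4), 7) = Mul(Add(Rational(-1, 3), -4), 7) = Mul(Rational(-13, 3), 7) = Rational(-91, 3) ≈ -30.333)
Function('X')(K) = Rational(-424, 63) (Function('X')(K) = Mul(Add(-5, Rational(-91, 3)), Pow(Add(4, Rational(5, 4)), -1)) = Mul(Rational(-106, 3), Pow(Rational(21, 4), -1)) = Mul(Rational(-106, 3), Rational(4, 21)) = Rational(-424, 63))
Mul(Function('o')(13, 11), Function('X')(-1)) = Mul(11, Rational(-424, 63)) = Rational(-4664, 63)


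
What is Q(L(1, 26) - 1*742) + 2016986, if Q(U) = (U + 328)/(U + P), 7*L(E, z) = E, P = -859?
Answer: 22602348013/11206 ≈ 2.0170e+6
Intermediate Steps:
L(E, z) = E/7
Q(U) = (328 + U)/(-859 + U) (Q(U) = (U + 328)/(U - 859) = (328 + U)/(-859 + U))
Q(L(1, 26) - 1*742) + 2016986 = (328 + ((⅐)*1 - 1*742))/(-859 + ((⅐)*1 - 1*742)) + 2016986 = (328 + (⅐ - 742))/(-859 + (⅐ - 742)) + 2016986 = (328 - 5193/7)/(-859 - 5193/7) + 2016986 = -2897/7/(-11206/7) + 2016986 = -7/11206*(-2897/7) + 2016986 = 2897/11206 + 2016986 = 22602348013/11206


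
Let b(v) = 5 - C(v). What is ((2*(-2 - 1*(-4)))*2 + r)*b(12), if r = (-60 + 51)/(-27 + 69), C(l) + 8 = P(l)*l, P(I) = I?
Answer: -14279/14 ≈ -1019.9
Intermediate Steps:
C(l) = -8 + l² (C(l) = -8 + l*l = -8 + l²)
r = -3/14 (r = -9/42 = -9*1/42 = -3/14 ≈ -0.21429)
b(v) = 13 - v² (b(v) = 5 - (-8 + v²) = 5 + (8 - v²) = 13 - v²)
((2*(-2 - 1*(-4)))*2 + r)*b(12) = ((2*(-2 - 1*(-4)))*2 - 3/14)*(13 - 1*12²) = ((2*(-2 + 4))*2 - 3/14)*(13 - 1*144) = ((2*2)*2 - 3/14)*(13 - 144) = (4*2 - 3/14)*(-131) = (8 - 3/14)*(-131) = (109/14)*(-131) = -14279/14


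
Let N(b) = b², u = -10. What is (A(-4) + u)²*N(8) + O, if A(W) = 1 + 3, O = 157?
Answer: 2461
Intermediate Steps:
A(W) = 4
(A(-4) + u)²*N(8) + O = (4 - 10)²*8² + 157 = (-6)²*64 + 157 = 36*64 + 157 = 2304 + 157 = 2461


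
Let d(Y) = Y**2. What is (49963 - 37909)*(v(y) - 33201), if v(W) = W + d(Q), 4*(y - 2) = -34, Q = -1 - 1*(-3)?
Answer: -400234989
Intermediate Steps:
Q = 2 (Q = -1 + 3 = 2)
y = -13/2 (y = 2 + (1/4)*(-34) = 2 - 17/2 = -13/2 ≈ -6.5000)
v(W) = 4 + W (v(W) = W + 2**2 = W + 4 = 4 + W)
(49963 - 37909)*(v(y) - 33201) = (49963 - 37909)*((4 - 13/2) - 33201) = 12054*(-5/2 - 33201) = 12054*(-66407/2) = -400234989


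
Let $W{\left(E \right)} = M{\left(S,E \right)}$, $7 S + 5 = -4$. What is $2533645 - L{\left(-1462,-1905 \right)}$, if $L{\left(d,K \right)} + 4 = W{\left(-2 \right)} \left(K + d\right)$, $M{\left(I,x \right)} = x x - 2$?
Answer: $2540383$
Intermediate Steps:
$S = - \frac{9}{7}$ ($S = - \frac{5}{7} + \frac{1}{7} \left(-4\right) = - \frac{5}{7} - \frac{4}{7} = - \frac{9}{7} \approx -1.2857$)
$M{\left(I,x \right)} = -2 + x^{2}$ ($M{\left(I,x \right)} = x^{2} - 2 = -2 + x^{2}$)
$W{\left(E \right)} = -2 + E^{2}$
$L{\left(d,K \right)} = -4 + 2 K + 2 d$ ($L{\left(d,K \right)} = -4 + \left(-2 + \left(-2\right)^{2}\right) \left(K + d\right) = -4 + \left(-2 + 4\right) \left(K + d\right) = -4 + 2 \left(K + d\right) = -4 + \left(2 K + 2 d\right) = -4 + 2 K + 2 d$)
$2533645 - L{\left(-1462,-1905 \right)} = 2533645 - \left(-4 + 2 \left(-1905\right) + 2 \left(-1462\right)\right) = 2533645 - \left(-4 - 3810 - 2924\right) = 2533645 - -6738 = 2533645 + 6738 = 2540383$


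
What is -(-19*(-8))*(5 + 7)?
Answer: -1824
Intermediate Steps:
-(-19*(-8))*(5 + 7) = -152*12 = -1*1824 = -1824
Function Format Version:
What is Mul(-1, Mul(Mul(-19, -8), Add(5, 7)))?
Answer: -1824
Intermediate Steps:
Mul(-1, Mul(Mul(-19, -8), Add(5, 7))) = Mul(-1, Mul(152, 12)) = Mul(-1, 1824) = -1824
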